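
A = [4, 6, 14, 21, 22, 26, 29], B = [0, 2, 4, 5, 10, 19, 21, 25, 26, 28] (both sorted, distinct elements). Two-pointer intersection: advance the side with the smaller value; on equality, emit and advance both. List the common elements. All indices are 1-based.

intersection = [4, 21, 26]

[i=1,j=1] 4>0 → j++
[i=1,j=2] 4>2 → j++
[i=1,j=3] 4==4 emit → i++,j++
[i=2,j=4] 6>5 → j++
[i=2,j=5] 6<10 → i++
[i=3,j=5] 14>10 → j++
[i=3,j=6] 14<19 → i++
[i=4,j=6] 21>19 → j++
[i=4,j=7] 21==21 emit → i++,j++
[i=5,j=8] 22<25 → i++
[i=6,j=8] 26>25 → j++
[i=6,j=9] 26==26 emit → i++,j++
[i=7,j=10] 29>28 → j++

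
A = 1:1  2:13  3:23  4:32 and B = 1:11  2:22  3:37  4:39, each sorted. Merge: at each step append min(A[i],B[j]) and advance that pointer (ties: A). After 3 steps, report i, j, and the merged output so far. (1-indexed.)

[i=1,j=1] A[i]=1<=B[j]=11 take 1 → i++
[i=2,j=1] A[i]=13>B[j]=11 take 11 → j++
[i=2,j=2] A[i]=13<=B[j]=22 take 13 → i++

i=3, j=2, merged so far=[1, 11, 13]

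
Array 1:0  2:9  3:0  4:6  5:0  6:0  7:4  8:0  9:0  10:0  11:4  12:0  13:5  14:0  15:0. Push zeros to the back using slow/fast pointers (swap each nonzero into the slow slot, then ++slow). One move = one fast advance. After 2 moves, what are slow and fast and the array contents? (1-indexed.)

(s=1,f=1) a[fast]=0 → fast++
(s=1,f=2) a[fast]=9≠0 swap→a[1]=9 → slow++,fast++

slow=2, fast=3, a=[9, 0, 0, 6, 0, 0, 4, 0, 0, 0, 4, 0, 5, 0, 0]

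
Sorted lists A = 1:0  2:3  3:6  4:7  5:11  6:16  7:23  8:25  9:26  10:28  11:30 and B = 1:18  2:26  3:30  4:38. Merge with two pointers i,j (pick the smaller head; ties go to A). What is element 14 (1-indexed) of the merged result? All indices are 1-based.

i=1 j=1: A[i]=0<=B[j]=18 take 0, i++
i=2 j=1: A[i]=3<=B[j]=18 take 3, i++
i=3 j=1: A[i]=6<=B[j]=18 take 6, i++
i=4 j=1: A[i]=7<=B[j]=18 take 7, i++
i=5 j=1: A[i]=11<=B[j]=18 take 11, i++
i=6 j=1: A[i]=16<=B[j]=18 take 16, i++
i=7 j=1: A[i]=23>B[j]=18 take 18, j++
i=7 j=2: A[i]=23<=B[j]=26 take 23, i++
i=8 j=2: A[i]=25<=B[j]=26 take 25, i++
i=9 j=2: A[i]=26<=B[j]=26 take 26, i++
i=10 j=2: A[i]=28>B[j]=26 take 26, j++
i=10 j=3: A[i]=28<=B[j]=30 take 28, i++
i=11 j=3: A[i]=30<=B[j]=30 take 30, i++
i=12 j=3: A done, take B[j]=30, j++
i=12 j=4: A done, take B[j]=38, j++

merged[14] = 30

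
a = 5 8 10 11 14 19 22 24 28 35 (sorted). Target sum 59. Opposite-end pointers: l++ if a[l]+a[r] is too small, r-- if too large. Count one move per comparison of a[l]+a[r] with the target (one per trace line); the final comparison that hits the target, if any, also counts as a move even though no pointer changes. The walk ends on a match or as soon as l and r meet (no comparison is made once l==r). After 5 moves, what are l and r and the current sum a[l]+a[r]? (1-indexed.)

[1,10] 5+35=40 <59 → l++
[2,10] 8+35=43 <59 → l++
[3,10] 10+35=45 <59 → l++
[4,10] 11+35=46 <59 → l++
[5,10] 14+35=49 <59 → l++

l=6, r=10, sum=54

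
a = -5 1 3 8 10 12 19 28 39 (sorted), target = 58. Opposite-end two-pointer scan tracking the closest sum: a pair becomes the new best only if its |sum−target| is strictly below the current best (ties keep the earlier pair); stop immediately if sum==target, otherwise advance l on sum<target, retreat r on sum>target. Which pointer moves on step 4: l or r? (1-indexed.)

[1,9] -5+39=34 d=24 * → l++
[2,9] 1+39=40 d=18 * → l++
[3,9] 3+39=42 d=16 * → l++
[4,9] 8+39=47 d=11 * → l++

l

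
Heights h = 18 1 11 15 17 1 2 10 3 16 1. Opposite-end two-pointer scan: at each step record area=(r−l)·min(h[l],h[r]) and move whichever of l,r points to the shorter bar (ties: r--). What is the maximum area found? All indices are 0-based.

[0,10] min(18,1)*10=10 best=10 * → r--
[0,9] min(18,16)*9=144 best=144 * → r--
[0,8] min(18,3)*8=24 best=144 → r--
[0,7] min(18,10)*7=70 best=144 → r--
[0,6] min(18,2)*6=12 best=144 → r--
[0,5] min(18,1)*5=5 best=144 → r--
[0,4] min(18,17)*4=68 best=144 → r--
[0,3] min(18,15)*3=45 best=144 → r--
[0,2] min(18,11)*2=22 best=144 → r--
[0,1] min(18,1)*1=1 best=144 → r--

max area = 144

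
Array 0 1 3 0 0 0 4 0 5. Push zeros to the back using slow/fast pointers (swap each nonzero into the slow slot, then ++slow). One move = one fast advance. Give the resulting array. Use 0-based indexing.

[1, 3, 4, 5, 0, 0, 0, 0, 0]

(s=0,f=0) a[fast]=0 → fast++
(s=0,f=1) a[fast]=1≠0 swap→a[0]=1 → slow++,fast++
(s=1,f=2) a[fast]=3≠0 swap→a[1]=3 → slow++,fast++
(s=2,f=3) a[fast]=0 → fast++
(s=2,f=4) a[fast]=0 → fast++
(s=2,f=5) a[fast]=0 → fast++
(s=2,f=6) a[fast]=4≠0 swap→a[2]=4 → slow++,fast++
(s=3,f=7) a[fast]=0 → fast++
(s=3,f=8) a[fast]=5≠0 swap→a[3]=5 → slow++,fast++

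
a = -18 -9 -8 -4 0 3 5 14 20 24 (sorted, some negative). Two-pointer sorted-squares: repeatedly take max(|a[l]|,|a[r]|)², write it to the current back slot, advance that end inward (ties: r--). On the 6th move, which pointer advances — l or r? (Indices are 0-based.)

l

l=0 r=9: |-18|<=|24| out[9]=576, r--
l=0 r=8: |-18|<=|20| out[8]=400, r--
l=0 r=7: |-18|>|14| out[7]=324, l++
l=1 r=7: |-9|<=|14| out[6]=196, r--
l=1 r=6: |-9|>|5| out[5]=81, l++
l=2 r=6: |-8|>|5| out[4]=64, l++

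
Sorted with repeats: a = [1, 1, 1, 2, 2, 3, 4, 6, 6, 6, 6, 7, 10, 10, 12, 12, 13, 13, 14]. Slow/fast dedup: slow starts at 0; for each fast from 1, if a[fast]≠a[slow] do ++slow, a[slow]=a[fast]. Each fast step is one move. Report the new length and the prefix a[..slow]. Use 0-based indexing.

length 10; prefix = [1, 2, 3, 4, 6, 7, 10, 12, 13, 14]

slow=0 fast=1: a[fast]=1=a[slow] dup, fast++
slow=0 fast=2: a[fast]=1=a[slow] dup, fast++
slow=0 fast=3: a[fast]=2≠a[slow]=1 write a[1]=2, slow++,fast++
slow=1 fast=4: a[fast]=2=a[slow] dup, fast++
slow=1 fast=5: a[fast]=3≠a[slow]=2 write a[2]=3, slow++,fast++
slow=2 fast=6: a[fast]=4≠a[slow]=3 write a[3]=4, slow++,fast++
slow=3 fast=7: a[fast]=6≠a[slow]=4 write a[4]=6, slow++,fast++
slow=4 fast=8: a[fast]=6=a[slow] dup, fast++
slow=4 fast=9: a[fast]=6=a[slow] dup, fast++
slow=4 fast=10: a[fast]=6=a[slow] dup, fast++
slow=4 fast=11: a[fast]=7≠a[slow]=6 write a[5]=7, slow++,fast++
slow=5 fast=12: a[fast]=10≠a[slow]=7 write a[6]=10, slow++,fast++
slow=6 fast=13: a[fast]=10=a[slow] dup, fast++
slow=6 fast=14: a[fast]=12≠a[slow]=10 write a[7]=12, slow++,fast++
slow=7 fast=15: a[fast]=12=a[slow] dup, fast++
slow=7 fast=16: a[fast]=13≠a[slow]=12 write a[8]=13, slow++,fast++
slow=8 fast=17: a[fast]=13=a[slow] dup, fast++
slow=8 fast=18: a[fast]=14≠a[slow]=13 write a[9]=14, slow++,fast++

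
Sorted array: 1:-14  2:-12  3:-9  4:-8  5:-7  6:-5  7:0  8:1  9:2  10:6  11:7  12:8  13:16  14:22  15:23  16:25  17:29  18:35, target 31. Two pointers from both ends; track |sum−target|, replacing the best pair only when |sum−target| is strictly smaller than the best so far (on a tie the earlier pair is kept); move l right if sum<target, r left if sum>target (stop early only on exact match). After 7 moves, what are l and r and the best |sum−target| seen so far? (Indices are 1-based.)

l=7, r=17, best |Δ|=1

[1,18] -14+35=21 d=10 * → l++
[2,18] -12+35=23 d=8 * → l++
[3,18] -9+35=26 d=5 * → l++
[4,18] -8+35=27 d=4 * → l++
[5,18] -7+35=28 d=3 * → l++
[6,18] -5+35=30 d=1 * → l++
[7,18] 0+35=35 d=4 → r--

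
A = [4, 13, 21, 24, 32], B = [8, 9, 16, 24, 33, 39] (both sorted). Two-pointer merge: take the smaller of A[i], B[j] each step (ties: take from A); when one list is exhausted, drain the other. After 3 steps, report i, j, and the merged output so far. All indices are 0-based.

i=1, j=2, merged so far=[4, 8, 9]

i=0 j=0: A[i]=4<=B[j]=8 take 4, i++
i=1 j=0: A[i]=13>B[j]=8 take 8, j++
i=1 j=1: A[i]=13>B[j]=9 take 9, j++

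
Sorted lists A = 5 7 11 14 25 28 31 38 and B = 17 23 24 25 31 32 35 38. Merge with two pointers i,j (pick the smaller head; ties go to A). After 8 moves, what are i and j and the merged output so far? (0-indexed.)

i=5, j=3, merged so far=[5, 7, 11, 14, 17, 23, 24, 25]

i=0 j=0: A[i]=5<=B[j]=17 take 5, i++
i=1 j=0: A[i]=7<=B[j]=17 take 7, i++
i=2 j=0: A[i]=11<=B[j]=17 take 11, i++
i=3 j=0: A[i]=14<=B[j]=17 take 14, i++
i=4 j=0: A[i]=25>B[j]=17 take 17, j++
i=4 j=1: A[i]=25>B[j]=23 take 23, j++
i=4 j=2: A[i]=25>B[j]=24 take 24, j++
i=4 j=3: A[i]=25<=B[j]=25 take 25, i++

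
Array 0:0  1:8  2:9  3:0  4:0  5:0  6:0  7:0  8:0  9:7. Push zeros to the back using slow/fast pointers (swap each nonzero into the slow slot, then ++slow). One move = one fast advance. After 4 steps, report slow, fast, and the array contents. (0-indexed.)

(s=0,f=0) a[fast]=0 → fast++
(s=0,f=1) a[fast]=8≠0 swap→a[0]=8 → slow++,fast++
(s=1,f=2) a[fast]=9≠0 swap→a[1]=9 → slow++,fast++
(s=2,f=3) a[fast]=0 → fast++

slow=2, fast=4, a=[8, 9, 0, 0, 0, 0, 0, 0, 0, 7]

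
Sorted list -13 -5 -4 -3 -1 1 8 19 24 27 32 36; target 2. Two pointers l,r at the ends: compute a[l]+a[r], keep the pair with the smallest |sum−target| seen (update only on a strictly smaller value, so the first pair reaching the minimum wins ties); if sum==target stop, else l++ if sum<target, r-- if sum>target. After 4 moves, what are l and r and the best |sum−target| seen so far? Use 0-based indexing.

l=0, r=7, best |Δ|=9

l=0 r=11: -13+36=23 d=21 *, r--
l=0 r=10: -13+32=19 d=17 *, r--
l=0 r=9: -13+27=14 d=12 *, r--
l=0 r=8: -13+24=11 d=9 *, r--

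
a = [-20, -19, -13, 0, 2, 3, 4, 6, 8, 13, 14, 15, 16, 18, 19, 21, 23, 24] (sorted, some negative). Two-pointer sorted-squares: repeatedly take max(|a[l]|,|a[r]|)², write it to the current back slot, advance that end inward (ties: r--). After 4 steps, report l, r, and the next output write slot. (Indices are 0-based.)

[0,17] |-20|<=|24| out[17]=576 → r--
[0,16] |-20|<=|23| out[16]=529 → r--
[0,15] |-20|<=|21| out[15]=441 → r--
[0,14] |-20|>|19| out[14]=400 → l++

l=1, r=14, next write slot=13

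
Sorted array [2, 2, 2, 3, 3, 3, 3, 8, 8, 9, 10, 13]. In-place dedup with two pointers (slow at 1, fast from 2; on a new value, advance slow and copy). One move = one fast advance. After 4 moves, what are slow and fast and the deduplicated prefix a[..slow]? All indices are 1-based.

(s=1,f=2) a[fast]=2=a[slow] dup → fast++
(s=1,f=3) a[fast]=2=a[slow] dup → fast++
(s=1,f=4) a[fast]=3≠a[slow]=2 write a[2]=3 → slow++,fast++
(s=2,f=5) a[fast]=3=a[slow] dup → fast++

slow=2, fast=6, prefix=[2, 3]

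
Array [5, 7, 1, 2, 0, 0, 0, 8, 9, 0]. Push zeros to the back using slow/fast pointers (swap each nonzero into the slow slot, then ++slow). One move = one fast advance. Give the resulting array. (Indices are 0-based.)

slow=0 fast=0: a[fast]=5≠0 swap→a[0]=5, slow++,fast++
slow=1 fast=1: a[fast]=7≠0 swap→a[1]=7, slow++,fast++
slow=2 fast=2: a[fast]=1≠0 swap→a[2]=1, slow++,fast++
slow=3 fast=3: a[fast]=2≠0 swap→a[3]=2, slow++,fast++
slow=4 fast=4: a[fast]=0, fast++
slow=4 fast=5: a[fast]=0, fast++
slow=4 fast=6: a[fast]=0, fast++
slow=4 fast=7: a[fast]=8≠0 swap→a[4]=8, slow++,fast++
slow=5 fast=8: a[fast]=9≠0 swap→a[5]=9, slow++,fast++
slow=6 fast=9: a[fast]=0, fast++

[5, 7, 1, 2, 8, 9, 0, 0, 0, 0]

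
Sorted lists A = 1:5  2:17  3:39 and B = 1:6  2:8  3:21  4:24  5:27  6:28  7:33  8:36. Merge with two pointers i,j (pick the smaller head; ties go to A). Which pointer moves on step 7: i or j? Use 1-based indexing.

j

i=1 j=1: A[i]=5<=B[j]=6 take 5, i++
i=2 j=1: A[i]=17>B[j]=6 take 6, j++
i=2 j=2: A[i]=17>B[j]=8 take 8, j++
i=2 j=3: A[i]=17<=B[j]=21 take 17, i++
i=3 j=3: A[i]=39>B[j]=21 take 21, j++
i=3 j=4: A[i]=39>B[j]=24 take 24, j++
i=3 j=5: A[i]=39>B[j]=27 take 27, j++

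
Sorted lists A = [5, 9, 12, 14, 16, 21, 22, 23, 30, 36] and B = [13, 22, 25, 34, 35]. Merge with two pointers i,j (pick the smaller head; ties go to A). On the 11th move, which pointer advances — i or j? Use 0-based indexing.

i=0 j=0: A[i]=5<=B[j]=13 take 5, i++
i=1 j=0: A[i]=9<=B[j]=13 take 9, i++
i=2 j=0: A[i]=12<=B[j]=13 take 12, i++
i=3 j=0: A[i]=14>B[j]=13 take 13, j++
i=3 j=1: A[i]=14<=B[j]=22 take 14, i++
i=4 j=1: A[i]=16<=B[j]=22 take 16, i++
i=5 j=1: A[i]=21<=B[j]=22 take 21, i++
i=6 j=1: A[i]=22<=B[j]=22 take 22, i++
i=7 j=1: A[i]=23>B[j]=22 take 22, j++
i=7 j=2: A[i]=23<=B[j]=25 take 23, i++
i=8 j=2: A[i]=30>B[j]=25 take 25, j++

j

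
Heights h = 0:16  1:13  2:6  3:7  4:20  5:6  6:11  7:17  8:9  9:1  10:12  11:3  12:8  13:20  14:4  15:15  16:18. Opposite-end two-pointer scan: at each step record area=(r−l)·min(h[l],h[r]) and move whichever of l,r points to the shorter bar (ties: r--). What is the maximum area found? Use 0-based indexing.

max area = 256

[0,16] min(16,18)*16=256 best=256 * → l++
[1,16] min(13,18)*15=195 best=256 → l++
[2,16] min(6,18)*14=84 best=256 → l++
[3,16] min(7,18)*13=91 best=256 → l++
[4,16] min(20,18)*12=216 best=256 → r--
[4,15] min(20,15)*11=165 best=256 → r--
[4,14] min(20,4)*10=40 best=256 → r--
[4,13] min(20,20)*9=180 best=256 → r--
[4,12] min(20,8)*8=64 best=256 → r--
[4,11] min(20,3)*7=21 best=256 → r--
[4,10] min(20,12)*6=72 best=256 → r--
[4,9] min(20,1)*5=5 best=256 → r--
[4,8] min(20,9)*4=36 best=256 → r--
[4,7] min(20,17)*3=51 best=256 → r--
[4,6] min(20,11)*2=22 best=256 → r--
[4,5] min(20,6)*1=6 best=256 → r--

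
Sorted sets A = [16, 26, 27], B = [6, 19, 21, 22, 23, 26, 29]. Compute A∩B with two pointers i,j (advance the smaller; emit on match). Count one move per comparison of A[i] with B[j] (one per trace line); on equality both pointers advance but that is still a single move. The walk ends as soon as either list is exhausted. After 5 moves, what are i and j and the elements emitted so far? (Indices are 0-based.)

i=0 j=0: 16>6, j++
i=0 j=1: 16<19, i++
i=1 j=1: 26>19, j++
i=1 j=2: 26>21, j++
i=1 j=3: 26>22, j++

i=1, j=4, emitted=[]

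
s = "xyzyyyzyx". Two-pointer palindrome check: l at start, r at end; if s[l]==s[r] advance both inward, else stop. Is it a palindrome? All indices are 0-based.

[0,8] 'x'=='x' → l++,r--
[1,7] 'y'=='y' → l++,r--
[2,6] 'z'=='z' → l++,r--
[3,5] 'y'=='y' → l++,r--

palindrome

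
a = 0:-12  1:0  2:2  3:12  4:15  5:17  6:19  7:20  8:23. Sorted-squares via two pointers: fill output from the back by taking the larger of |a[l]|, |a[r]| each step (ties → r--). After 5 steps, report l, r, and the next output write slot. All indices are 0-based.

[0,8] |-12|<=|23| out[8]=529 → r--
[0,7] |-12|<=|20| out[7]=400 → r--
[0,6] |-12|<=|19| out[6]=361 → r--
[0,5] |-12|<=|17| out[5]=289 → r--
[0,4] |-12|<=|15| out[4]=225 → r--

l=0, r=3, next write slot=3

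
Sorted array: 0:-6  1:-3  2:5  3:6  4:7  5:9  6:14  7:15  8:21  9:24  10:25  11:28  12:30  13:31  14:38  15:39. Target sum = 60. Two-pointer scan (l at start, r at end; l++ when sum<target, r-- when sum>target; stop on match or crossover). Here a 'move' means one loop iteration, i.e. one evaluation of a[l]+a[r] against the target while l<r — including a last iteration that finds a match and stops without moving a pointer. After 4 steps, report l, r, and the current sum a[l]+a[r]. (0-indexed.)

l=4, r=15, sum=46

l=0 r=15: -6+39=33 <60, l++
l=1 r=15: -3+39=36 <60, l++
l=2 r=15: 5+39=44 <60, l++
l=3 r=15: 6+39=45 <60, l++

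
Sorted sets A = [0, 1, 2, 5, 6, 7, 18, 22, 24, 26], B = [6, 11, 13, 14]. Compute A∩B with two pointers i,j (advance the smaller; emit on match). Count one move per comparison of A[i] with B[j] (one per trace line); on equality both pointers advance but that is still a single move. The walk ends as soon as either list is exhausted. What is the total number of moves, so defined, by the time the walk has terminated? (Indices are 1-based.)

[i=1,j=1] 0<6 → i++
[i=2,j=1] 1<6 → i++
[i=3,j=1] 2<6 → i++
[i=4,j=1] 5<6 → i++
[i=5,j=1] 6==6 emit → i++,j++
[i=6,j=2] 7<11 → i++
[i=7,j=2] 18>11 → j++
[i=7,j=3] 18>13 → j++
[i=7,j=4] 18>14 → j++

9 moves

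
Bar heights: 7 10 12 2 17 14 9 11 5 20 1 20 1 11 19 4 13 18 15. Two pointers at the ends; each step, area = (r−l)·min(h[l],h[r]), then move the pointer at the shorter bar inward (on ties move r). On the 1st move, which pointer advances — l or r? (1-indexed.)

l

[1,19] min(7,15)*18=126 best=126 * → l++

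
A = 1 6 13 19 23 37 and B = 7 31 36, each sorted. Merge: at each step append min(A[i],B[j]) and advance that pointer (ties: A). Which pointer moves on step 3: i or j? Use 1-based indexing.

[i=1,j=1] A[i]=1<=B[j]=7 take 1 → i++
[i=2,j=1] A[i]=6<=B[j]=7 take 6 → i++
[i=3,j=1] A[i]=13>B[j]=7 take 7 → j++

j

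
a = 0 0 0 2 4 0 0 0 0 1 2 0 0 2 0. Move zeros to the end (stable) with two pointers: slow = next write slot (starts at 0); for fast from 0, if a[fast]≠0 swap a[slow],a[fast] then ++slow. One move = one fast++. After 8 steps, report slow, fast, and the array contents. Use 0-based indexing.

slow=2, fast=8, a=[2, 4, 0, 0, 0, 0, 0, 0, 0, 1, 2, 0, 0, 2, 0]

(s=0,f=0) a[fast]=0 → fast++
(s=0,f=1) a[fast]=0 → fast++
(s=0,f=2) a[fast]=0 → fast++
(s=0,f=3) a[fast]=2≠0 swap→a[0]=2 → slow++,fast++
(s=1,f=4) a[fast]=4≠0 swap→a[1]=4 → slow++,fast++
(s=2,f=5) a[fast]=0 → fast++
(s=2,f=6) a[fast]=0 → fast++
(s=2,f=7) a[fast]=0 → fast++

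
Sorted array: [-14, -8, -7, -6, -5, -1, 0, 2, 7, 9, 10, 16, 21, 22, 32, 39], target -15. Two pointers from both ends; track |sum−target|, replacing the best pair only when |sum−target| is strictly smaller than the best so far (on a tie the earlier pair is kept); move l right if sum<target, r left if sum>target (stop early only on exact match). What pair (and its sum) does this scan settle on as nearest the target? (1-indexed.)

pair (-14, -1) with sum -15 (|Δ|=0)

l=1 r=16: -14+39=25 d=40 *, r--
l=1 r=15: -14+32=18 d=33 *, r--
l=1 r=14: -14+22=8 d=23 *, r--
l=1 r=13: -14+21=7 d=22 *, r--
l=1 r=12: -14+16=2 d=17 *, r--
l=1 r=11: -14+10=-4 d=11 *, r--
l=1 r=10: -14+9=-5 d=10 *, r--
l=1 r=9: -14+7=-7 d=8 *, r--
l=1 r=8: -14+2=-12 d=3 *, r--
l=1 r=7: -14+0=-14 d=1 *, r--
l=1 r=6: -14+-1=-15 d=0 *, stop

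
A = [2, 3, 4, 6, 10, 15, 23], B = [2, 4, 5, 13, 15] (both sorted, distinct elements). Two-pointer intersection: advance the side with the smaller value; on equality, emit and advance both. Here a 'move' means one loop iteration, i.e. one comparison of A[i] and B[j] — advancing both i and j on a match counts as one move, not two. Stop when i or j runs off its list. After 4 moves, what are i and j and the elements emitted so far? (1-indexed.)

i=1 j=1: 2==2 emit, i++,j++
i=2 j=2: 3<4, i++
i=3 j=2: 4==4 emit, i++,j++
i=4 j=3: 6>5, j++

i=4, j=4, emitted=[2, 4]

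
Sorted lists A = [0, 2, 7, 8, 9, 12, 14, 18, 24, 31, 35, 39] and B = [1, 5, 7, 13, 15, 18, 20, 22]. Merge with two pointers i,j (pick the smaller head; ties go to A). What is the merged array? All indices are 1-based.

[0, 1, 2, 5, 7, 7, 8, 9, 12, 13, 14, 15, 18, 18, 20, 22, 24, 31, 35, 39]

[i=1,j=1] A[i]=0<=B[j]=1 take 0 → i++
[i=2,j=1] A[i]=2>B[j]=1 take 1 → j++
[i=2,j=2] A[i]=2<=B[j]=5 take 2 → i++
[i=3,j=2] A[i]=7>B[j]=5 take 5 → j++
[i=3,j=3] A[i]=7<=B[j]=7 take 7 → i++
[i=4,j=3] A[i]=8>B[j]=7 take 7 → j++
[i=4,j=4] A[i]=8<=B[j]=13 take 8 → i++
[i=5,j=4] A[i]=9<=B[j]=13 take 9 → i++
[i=6,j=4] A[i]=12<=B[j]=13 take 12 → i++
[i=7,j=4] A[i]=14>B[j]=13 take 13 → j++
[i=7,j=5] A[i]=14<=B[j]=15 take 14 → i++
[i=8,j=5] A[i]=18>B[j]=15 take 15 → j++
[i=8,j=6] A[i]=18<=B[j]=18 take 18 → i++
[i=9,j=6] A[i]=24>B[j]=18 take 18 → j++
[i=9,j=7] A[i]=24>B[j]=20 take 20 → j++
[i=9,j=8] A[i]=24>B[j]=22 take 22 → j++
[i=9,j=9] B done, take A[i]=24 → i++
[i=10,j=9] B done, take A[i]=31 → i++
[i=11,j=9] B done, take A[i]=35 → i++
[i=12,j=9] B done, take A[i]=39 → i++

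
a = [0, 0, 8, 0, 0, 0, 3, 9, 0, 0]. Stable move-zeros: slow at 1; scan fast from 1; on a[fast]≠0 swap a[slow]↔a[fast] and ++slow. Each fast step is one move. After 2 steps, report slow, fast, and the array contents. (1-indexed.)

slow=1, fast=3, a=[0, 0, 8, 0, 0, 0, 3, 9, 0, 0]

slow=1 fast=1: a[fast]=0, fast++
slow=1 fast=2: a[fast]=0, fast++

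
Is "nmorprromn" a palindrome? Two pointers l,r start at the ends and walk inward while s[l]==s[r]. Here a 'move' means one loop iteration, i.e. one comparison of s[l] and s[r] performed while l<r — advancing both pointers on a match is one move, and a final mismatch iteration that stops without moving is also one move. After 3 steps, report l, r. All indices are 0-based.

l=0 r=9: 'n'=='n', l++,r--
l=1 r=8: 'm'=='m', l++,r--
l=2 r=7: 'o'=='o', l++,r--

l=3, r=6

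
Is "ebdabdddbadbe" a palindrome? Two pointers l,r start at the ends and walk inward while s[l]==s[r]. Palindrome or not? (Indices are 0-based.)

palindrome

l=0 r=12: 'e'=='e', l++,r--
l=1 r=11: 'b'=='b', l++,r--
l=2 r=10: 'd'=='d', l++,r--
l=3 r=9: 'a'=='a', l++,r--
l=4 r=8: 'b'=='b', l++,r--
l=5 r=7: 'd'=='d', l++,r--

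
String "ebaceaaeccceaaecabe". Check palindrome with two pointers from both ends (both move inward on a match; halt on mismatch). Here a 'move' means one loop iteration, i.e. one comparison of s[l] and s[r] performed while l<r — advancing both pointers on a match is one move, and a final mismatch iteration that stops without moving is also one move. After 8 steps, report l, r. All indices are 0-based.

l=0 r=18: 'e'=='e', l++,r--
l=1 r=17: 'b'=='b', l++,r--
l=2 r=16: 'a'=='a', l++,r--
l=3 r=15: 'c'=='c', l++,r--
l=4 r=14: 'e'=='e', l++,r--
l=5 r=13: 'a'=='a', l++,r--
l=6 r=12: 'a'=='a', l++,r--
l=7 r=11: 'e'=='e', l++,r--

l=8, r=10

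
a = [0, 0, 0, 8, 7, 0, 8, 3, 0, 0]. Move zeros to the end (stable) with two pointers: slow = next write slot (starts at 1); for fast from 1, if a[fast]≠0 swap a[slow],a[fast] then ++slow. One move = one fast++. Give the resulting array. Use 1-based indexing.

(s=1,f=1) a[fast]=0 → fast++
(s=1,f=2) a[fast]=0 → fast++
(s=1,f=3) a[fast]=0 → fast++
(s=1,f=4) a[fast]=8≠0 swap→a[1]=8 → slow++,fast++
(s=2,f=5) a[fast]=7≠0 swap→a[2]=7 → slow++,fast++
(s=3,f=6) a[fast]=0 → fast++
(s=3,f=7) a[fast]=8≠0 swap→a[3]=8 → slow++,fast++
(s=4,f=8) a[fast]=3≠0 swap→a[4]=3 → slow++,fast++
(s=5,f=9) a[fast]=0 → fast++
(s=5,f=10) a[fast]=0 → fast++

[8, 7, 8, 3, 0, 0, 0, 0, 0, 0]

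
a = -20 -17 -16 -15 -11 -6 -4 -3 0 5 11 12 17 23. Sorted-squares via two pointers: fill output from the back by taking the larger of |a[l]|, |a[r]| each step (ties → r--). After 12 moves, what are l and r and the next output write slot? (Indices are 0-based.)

l=0 r=13: |-20|<=|23| out[13]=529, r--
l=0 r=12: |-20|>|17| out[12]=400, l++
l=1 r=12: |-17|<=|17| out[11]=289, r--
l=1 r=11: |-17|>|12| out[10]=289, l++
l=2 r=11: |-16|>|12| out[9]=256, l++
l=3 r=11: |-15|>|12| out[8]=225, l++
l=4 r=11: |-11|<=|12| out[7]=144, r--
l=4 r=10: |-11|<=|11| out[6]=121, r--
l=4 r=9: |-11|>|5| out[5]=121, l++
l=5 r=9: |-6|>|5| out[4]=36, l++
l=6 r=9: |-4|<=|5| out[3]=25, r--
l=6 r=8: |-4|>|0| out[2]=16, l++

l=7, r=8, next write slot=1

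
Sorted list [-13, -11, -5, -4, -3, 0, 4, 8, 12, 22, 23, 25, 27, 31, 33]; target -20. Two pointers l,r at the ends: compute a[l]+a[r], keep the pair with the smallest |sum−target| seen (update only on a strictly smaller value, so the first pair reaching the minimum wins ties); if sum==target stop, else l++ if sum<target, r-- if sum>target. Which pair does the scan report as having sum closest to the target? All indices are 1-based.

l=1 r=15: -13+33=20 d=40 *, r--
l=1 r=14: -13+31=18 d=38 *, r--
l=1 r=13: -13+27=14 d=34 *, r--
l=1 r=12: -13+25=12 d=32 *, r--
l=1 r=11: -13+23=10 d=30 *, r--
l=1 r=10: -13+22=9 d=29 *, r--
l=1 r=9: -13+12=-1 d=19 *, r--
l=1 r=8: -13+8=-5 d=15 *, r--
l=1 r=7: -13+4=-9 d=11 *, r--
l=1 r=6: -13+0=-13 d=7 *, r--
l=1 r=5: -13+-3=-16 d=4 *, r--
l=1 r=4: -13+-4=-17 d=3 *, r--
l=1 r=3: -13+-5=-18 d=2 *, r--
l=1 r=2: -13+-11=-24 d=4, l++

pair (-13, -5) with sum -18 (|Δ|=2)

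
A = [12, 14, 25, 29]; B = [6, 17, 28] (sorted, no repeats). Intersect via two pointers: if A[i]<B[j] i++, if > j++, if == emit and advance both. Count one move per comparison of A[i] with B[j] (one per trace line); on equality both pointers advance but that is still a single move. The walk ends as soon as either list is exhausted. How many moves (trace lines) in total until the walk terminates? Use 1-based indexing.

6 moves

i=1 j=1: 12>6, j++
i=1 j=2: 12<17, i++
i=2 j=2: 14<17, i++
i=3 j=2: 25>17, j++
i=3 j=3: 25<28, i++
i=4 j=3: 29>28, j++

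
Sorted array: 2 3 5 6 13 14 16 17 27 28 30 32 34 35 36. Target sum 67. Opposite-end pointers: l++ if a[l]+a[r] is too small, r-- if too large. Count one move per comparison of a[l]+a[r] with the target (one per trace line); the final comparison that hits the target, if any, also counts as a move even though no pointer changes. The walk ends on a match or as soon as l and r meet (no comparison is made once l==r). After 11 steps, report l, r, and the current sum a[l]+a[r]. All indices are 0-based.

l=0 r=14: 2+36=38 <67, l++
l=1 r=14: 3+36=39 <67, l++
l=2 r=14: 5+36=41 <67, l++
l=3 r=14: 6+36=42 <67, l++
l=4 r=14: 13+36=49 <67, l++
l=5 r=14: 14+36=50 <67, l++
l=6 r=14: 16+36=52 <67, l++
l=7 r=14: 17+36=53 <67, l++
l=8 r=14: 27+36=63 <67, l++
l=9 r=14: 28+36=64 <67, l++
l=10 r=14: 30+36=66 <67, l++

l=11, r=14, sum=68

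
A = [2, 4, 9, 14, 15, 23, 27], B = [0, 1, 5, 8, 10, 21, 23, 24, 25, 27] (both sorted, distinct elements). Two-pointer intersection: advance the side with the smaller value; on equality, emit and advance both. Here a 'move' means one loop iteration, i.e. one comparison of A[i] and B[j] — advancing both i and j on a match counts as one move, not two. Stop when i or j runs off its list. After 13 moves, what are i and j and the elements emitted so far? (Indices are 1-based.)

i=1 j=1: 2>0, j++
i=1 j=2: 2>1, j++
i=1 j=3: 2<5, i++
i=2 j=3: 4<5, i++
i=3 j=3: 9>5, j++
i=3 j=4: 9>8, j++
i=3 j=5: 9<10, i++
i=4 j=5: 14>10, j++
i=4 j=6: 14<21, i++
i=5 j=6: 15<21, i++
i=6 j=6: 23>21, j++
i=6 j=7: 23==23 emit, i++,j++
i=7 j=8: 27>24, j++

i=7, j=9, emitted=[23]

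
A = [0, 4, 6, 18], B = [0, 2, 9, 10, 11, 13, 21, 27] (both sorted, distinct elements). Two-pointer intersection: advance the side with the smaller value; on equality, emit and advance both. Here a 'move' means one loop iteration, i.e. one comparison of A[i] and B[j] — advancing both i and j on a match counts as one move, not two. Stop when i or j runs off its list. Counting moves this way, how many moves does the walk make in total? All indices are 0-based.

i=0 j=0: 0==0 emit, i++,j++
i=1 j=1: 4>2, j++
i=1 j=2: 4<9, i++
i=2 j=2: 6<9, i++
i=3 j=2: 18>9, j++
i=3 j=3: 18>10, j++
i=3 j=4: 18>11, j++
i=3 j=5: 18>13, j++
i=3 j=6: 18<21, i++

9 moves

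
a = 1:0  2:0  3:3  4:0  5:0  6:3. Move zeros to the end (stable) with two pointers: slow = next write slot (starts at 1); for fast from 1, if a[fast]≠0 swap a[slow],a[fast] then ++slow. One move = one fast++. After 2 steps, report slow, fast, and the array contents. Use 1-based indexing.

(s=1,f=1) a[fast]=0 → fast++
(s=1,f=2) a[fast]=0 → fast++

slow=1, fast=3, a=[0, 0, 3, 0, 0, 3]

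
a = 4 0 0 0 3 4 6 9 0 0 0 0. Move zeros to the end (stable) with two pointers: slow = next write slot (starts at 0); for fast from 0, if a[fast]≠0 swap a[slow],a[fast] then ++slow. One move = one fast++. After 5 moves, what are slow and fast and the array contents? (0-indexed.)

slow=2, fast=5, a=[4, 3, 0, 0, 0, 4, 6, 9, 0, 0, 0, 0]

slow=0 fast=0: a[fast]=4≠0 swap→a[0]=4, slow++,fast++
slow=1 fast=1: a[fast]=0, fast++
slow=1 fast=2: a[fast]=0, fast++
slow=1 fast=3: a[fast]=0, fast++
slow=1 fast=4: a[fast]=3≠0 swap→a[1]=3, slow++,fast++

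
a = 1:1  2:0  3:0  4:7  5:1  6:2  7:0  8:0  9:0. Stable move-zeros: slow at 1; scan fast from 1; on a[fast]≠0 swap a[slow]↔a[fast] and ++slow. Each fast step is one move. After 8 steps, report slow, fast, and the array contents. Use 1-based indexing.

slow=5, fast=9, a=[1, 7, 1, 2, 0, 0, 0, 0, 0]

slow=1 fast=1: a[fast]=1≠0 swap→a[1]=1, slow++,fast++
slow=2 fast=2: a[fast]=0, fast++
slow=2 fast=3: a[fast]=0, fast++
slow=2 fast=4: a[fast]=7≠0 swap→a[2]=7, slow++,fast++
slow=3 fast=5: a[fast]=1≠0 swap→a[3]=1, slow++,fast++
slow=4 fast=6: a[fast]=2≠0 swap→a[4]=2, slow++,fast++
slow=5 fast=7: a[fast]=0, fast++
slow=5 fast=8: a[fast]=0, fast++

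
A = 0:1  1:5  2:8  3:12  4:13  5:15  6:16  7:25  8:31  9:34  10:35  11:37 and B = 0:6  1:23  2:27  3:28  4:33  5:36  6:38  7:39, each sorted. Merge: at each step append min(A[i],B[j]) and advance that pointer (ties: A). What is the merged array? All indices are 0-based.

[1, 5, 6, 8, 12, 13, 15, 16, 23, 25, 27, 28, 31, 33, 34, 35, 36, 37, 38, 39]

[i=0,j=0] A[i]=1<=B[j]=6 take 1 → i++
[i=1,j=0] A[i]=5<=B[j]=6 take 5 → i++
[i=2,j=0] A[i]=8>B[j]=6 take 6 → j++
[i=2,j=1] A[i]=8<=B[j]=23 take 8 → i++
[i=3,j=1] A[i]=12<=B[j]=23 take 12 → i++
[i=4,j=1] A[i]=13<=B[j]=23 take 13 → i++
[i=5,j=1] A[i]=15<=B[j]=23 take 15 → i++
[i=6,j=1] A[i]=16<=B[j]=23 take 16 → i++
[i=7,j=1] A[i]=25>B[j]=23 take 23 → j++
[i=7,j=2] A[i]=25<=B[j]=27 take 25 → i++
[i=8,j=2] A[i]=31>B[j]=27 take 27 → j++
[i=8,j=3] A[i]=31>B[j]=28 take 28 → j++
[i=8,j=4] A[i]=31<=B[j]=33 take 31 → i++
[i=9,j=4] A[i]=34>B[j]=33 take 33 → j++
[i=9,j=5] A[i]=34<=B[j]=36 take 34 → i++
[i=10,j=5] A[i]=35<=B[j]=36 take 35 → i++
[i=11,j=5] A[i]=37>B[j]=36 take 36 → j++
[i=11,j=6] A[i]=37<=B[j]=38 take 37 → i++
[i=12,j=6] A done, take B[j]=38 → j++
[i=12,j=7] A done, take B[j]=39 → j++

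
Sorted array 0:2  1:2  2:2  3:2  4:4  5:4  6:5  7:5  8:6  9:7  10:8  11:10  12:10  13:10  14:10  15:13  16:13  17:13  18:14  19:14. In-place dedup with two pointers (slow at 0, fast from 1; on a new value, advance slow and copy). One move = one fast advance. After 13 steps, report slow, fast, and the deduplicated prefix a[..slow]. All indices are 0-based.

slow=6, fast=14, prefix=[2, 4, 5, 6, 7, 8, 10]

slow=0 fast=1: a[fast]=2=a[slow] dup, fast++
slow=0 fast=2: a[fast]=2=a[slow] dup, fast++
slow=0 fast=3: a[fast]=2=a[slow] dup, fast++
slow=0 fast=4: a[fast]=4≠a[slow]=2 write a[1]=4, slow++,fast++
slow=1 fast=5: a[fast]=4=a[slow] dup, fast++
slow=1 fast=6: a[fast]=5≠a[slow]=4 write a[2]=5, slow++,fast++
slow=2 fast=7: a[fast]=5=a[slow] dup, fast++
slow=2 fast=8: a[fast]=6≠a[slow]=5 write a[3]=6, slow++,fast++
slow=3 fast=9: a[fast]=7≠a[slow]=6 write a[4]=7, slow++,fast++
slow=4 fast=10: a[fast]=8≠a[slow]=7 write a[5]=8, slow++,fast++
slow=5 fast=11: a[fast]=10≠a[slow]=8 write a[6]=10, slow++,fast++
slow=6 fast=12: a[fast]=10=a[slow] dup, fast++
slow=6 fast=13: a[fast]=10=a[slow] dup, fast++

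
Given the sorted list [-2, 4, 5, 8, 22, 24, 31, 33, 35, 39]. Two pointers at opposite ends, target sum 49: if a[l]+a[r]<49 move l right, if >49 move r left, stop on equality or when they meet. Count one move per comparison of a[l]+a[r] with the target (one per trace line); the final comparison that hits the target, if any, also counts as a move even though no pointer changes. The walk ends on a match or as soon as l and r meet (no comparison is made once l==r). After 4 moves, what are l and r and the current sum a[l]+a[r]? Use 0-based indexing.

l=4, r=9, sum=61

l=0 r=9: -2+39=37 <49, l++
l=1 r=9: 4+39=43 <49, l++
l=2 r=9: 5+39=44 <49, l++
l=3 r=9: 8+39=47 <49, l++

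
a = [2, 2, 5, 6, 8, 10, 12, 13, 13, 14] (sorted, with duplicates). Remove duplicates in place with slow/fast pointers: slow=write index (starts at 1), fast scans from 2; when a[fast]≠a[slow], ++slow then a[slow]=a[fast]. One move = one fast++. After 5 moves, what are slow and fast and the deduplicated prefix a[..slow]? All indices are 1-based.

slow=5, fast=7, prefix=[2, 5, 6, 8, 10]

(s=1,f=2) a[fast]=2=a[slow] dup → fast++
(s=1,f=3) a[fast]=5≠a[slow]=2 write a[2]=5 → slow++,fast++
(s=2,f=4) a[fast]=6≠a[slow]=5 write a[3]=6 → slow++,fast++
(s=3,f=5) a[fast]=8≠a[slow]=6 write a[4]=8 → slow++,fast++
(s=4,f=6) a[fast]=10≠a[slow]=8 write a[5]=10 → slow++,fast++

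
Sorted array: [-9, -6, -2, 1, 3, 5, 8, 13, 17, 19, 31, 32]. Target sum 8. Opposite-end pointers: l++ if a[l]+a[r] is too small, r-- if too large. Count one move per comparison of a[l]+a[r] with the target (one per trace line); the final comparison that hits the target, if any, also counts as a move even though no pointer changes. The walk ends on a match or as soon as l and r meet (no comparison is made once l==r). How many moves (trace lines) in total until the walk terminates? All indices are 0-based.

l=0 r=11: -9+32=23 >8, r--
l=0 r=10: -9+31=22 >8, r--
l=0 r=9: -9+19=10 >8, r--
l=0 r=8: -9+17=8, found

4 moves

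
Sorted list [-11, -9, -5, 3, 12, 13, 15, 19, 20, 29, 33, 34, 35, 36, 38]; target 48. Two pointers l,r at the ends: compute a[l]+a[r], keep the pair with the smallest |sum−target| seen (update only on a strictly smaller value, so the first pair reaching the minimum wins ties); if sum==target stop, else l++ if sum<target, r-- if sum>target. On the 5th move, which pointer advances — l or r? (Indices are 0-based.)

r

[0,14] -11+38=27 d=21 * → l++
[1,14] -9+38=29 d=19 * → l++
[2,14] -5+38=33 d=15 * → l++
[3,14] 3+38=41 d=7 * → l++
[4,14] 12+38=50 d=2 * → r--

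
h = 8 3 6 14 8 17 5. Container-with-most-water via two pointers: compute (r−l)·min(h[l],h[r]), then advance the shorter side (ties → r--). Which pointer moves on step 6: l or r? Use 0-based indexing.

l=0 r=6: min(8,5)*6=30 best=30 *, r--
l=0 r=5: min(8,17)*5=40 best=40 *, l++
l=1 r=5: min(3,17)*4=12 best=40, l++
l=2 r=5: min(6,17)*3=18 best=40, l++
l=3 r=5: min(14,17)*2=28 best=40, l++
l=4 r=5: min(8,17)*1=8 best=40, l++

l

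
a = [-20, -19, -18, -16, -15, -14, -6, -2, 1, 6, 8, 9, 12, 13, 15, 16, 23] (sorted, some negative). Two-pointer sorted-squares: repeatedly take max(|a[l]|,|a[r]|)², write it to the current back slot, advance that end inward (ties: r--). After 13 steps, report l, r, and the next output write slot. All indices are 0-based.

l=6, r=9, next write slot=3

[0,16] |-20|<=|23| out[16]=529 → r--
[0,15] |-20|>|16| out[15]=400 → l++
[1,15] |-19|>|16| out[14]=361 → l++
[2,15] |-18|>|16| out[13]=324 → l++
[3,15] |-16|<=|16| out[12]=256 → r--
[3,14] |-16|>|15| out[11]=256 → l++
[4,14] |-15|<=|15| out[10]=225 → r--
[4,13] |-15|>|13| out[9]=225 → l++
[5,13] |-14|>|13| out[8]=196 → l++
[6,13] |-6|<=|13| out[7]=169 → r--
[6,12] |-6|<=|12| out[6]=144 → r--
[6,11] |-6|<=|9| out[5]=81 → r--
[6,10] |-6|<=|8| out[4]=64 → r--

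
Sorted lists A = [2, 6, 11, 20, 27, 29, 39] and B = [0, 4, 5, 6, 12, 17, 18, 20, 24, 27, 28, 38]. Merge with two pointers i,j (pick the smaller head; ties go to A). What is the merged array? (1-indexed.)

i=1 j=1: A[i]=2>B[j]=0 take 0, j++
i=1 j=2: A[i]=2<=B[j]=4 take 2, i++
i=2 j=2: A[i]=6>B[j]=4 take 4, j++
i=2 j=3: A[i]=6>B[j]=5 take 5, j++
i=2 j=4: A[i]=6<=B[j]=6 take 6, i++
i=3 j=4: A[i]=11>B[j]=6 take 6, j++
i=3 j=5: A[i]=11<=B[j]=12 take 11, i++
i=4 j=5: A[i]=20>B[j]=12 take 12, j++
i=4 j=6: A[i]=20>B[j]=17 take 17, j++
i=4 j=7: A[i]=20>B[j]=18 take 18, j++
i=4 j=8: A[i]=20<=B[j]=20 take 20, i++
i=5 j=8: A[i]=27>B[j]=20 take 20, j++
i=5 j=9: A[i]=27>B[j]=24 take 24, j++
i=5 j=10: A[i]=27<=B[j]=27 take 27, i++
i=6 j=10: A[i]=29>B[j]=27 take 27, j++
i=6 j=11: A[i]=29>B[j]=28 take 28, j++
i=6 j=12: A[i]=29<=B[j]=38 take 29, i++
i=7 j=12: A[i]=39>B[j]=38 take 38, j++
i=7 j=13: B done, take A[i]=39, i++

[0, 2, 4, 5, 6, 6, 11, 12, 17, 18, 20, 20, 24, 27, 27, 28, 29, 38, 39]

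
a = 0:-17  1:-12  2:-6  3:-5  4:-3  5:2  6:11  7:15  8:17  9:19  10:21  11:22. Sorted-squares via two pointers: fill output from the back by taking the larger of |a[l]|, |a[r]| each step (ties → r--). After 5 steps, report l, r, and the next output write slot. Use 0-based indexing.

l=0 r=11: |-17|<=|22| out[11]=484, r--
l=0 r=10: |-17|<=|21| out[10]=441, r--
l=0 r=9: |-17|<=|19| out[9]=361, r--
l=0 r=8: |-17|<=|17| out[8]=289, r--
l=0 r=7: |-17|>|15| out[7]=289, l++

l=1, r=7, next write slot=6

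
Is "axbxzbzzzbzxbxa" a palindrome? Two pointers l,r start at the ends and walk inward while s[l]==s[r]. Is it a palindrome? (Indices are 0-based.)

l=0 r=14: 'a'=='a', l++,r--
l=1 r=13: 'x'=='x', l++,r--
l=2 r=12: 'b'=='b', l++,r--
l=3 r=11: 'x'=='x', l++,r--
l=4 r=10: 'z'=='z', l++,r--
l=5 r=9: 'b'=='b', l++,r--
l=6 r=8: 'z'=='z', l++,r--

palindrome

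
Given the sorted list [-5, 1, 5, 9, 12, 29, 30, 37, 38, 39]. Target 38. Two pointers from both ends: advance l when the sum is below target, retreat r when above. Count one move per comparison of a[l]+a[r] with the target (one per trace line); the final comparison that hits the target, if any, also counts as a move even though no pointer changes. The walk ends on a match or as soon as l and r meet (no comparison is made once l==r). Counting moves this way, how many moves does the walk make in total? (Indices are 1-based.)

[1,10] -5+39=34 <38 → l++
[2,10] 1+39=40 >38 → r--
[2,9] 1+38=39 >38 → r--
[2,8] 1+37=38 → found

4 moves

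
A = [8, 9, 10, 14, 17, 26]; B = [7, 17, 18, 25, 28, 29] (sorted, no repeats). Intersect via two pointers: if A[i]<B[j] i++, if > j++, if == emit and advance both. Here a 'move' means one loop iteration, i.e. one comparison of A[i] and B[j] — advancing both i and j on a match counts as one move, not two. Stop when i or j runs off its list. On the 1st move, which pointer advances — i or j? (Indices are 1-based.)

i=1 j=1: 8>7, j++

j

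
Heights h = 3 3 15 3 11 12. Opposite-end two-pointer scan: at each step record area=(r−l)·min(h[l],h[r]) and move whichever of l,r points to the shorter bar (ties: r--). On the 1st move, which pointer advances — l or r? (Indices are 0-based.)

l

l=0 r=5: min(3,12)*5=15 best=15 *, l++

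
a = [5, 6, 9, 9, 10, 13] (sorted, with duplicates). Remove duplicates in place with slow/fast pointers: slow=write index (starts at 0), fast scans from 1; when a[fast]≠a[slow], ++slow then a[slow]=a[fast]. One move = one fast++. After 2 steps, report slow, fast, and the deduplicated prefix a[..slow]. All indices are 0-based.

(s=0,f=1) a[fast]=6≠a[slow]=5 write a[1]=6 → slow++,fast++
(s=1,f=2) a[fast]=9≠a[slow]=6 write a[2]=9 → slow++,fast++

slow=2, fast=3, prefix=[5, 6, 9]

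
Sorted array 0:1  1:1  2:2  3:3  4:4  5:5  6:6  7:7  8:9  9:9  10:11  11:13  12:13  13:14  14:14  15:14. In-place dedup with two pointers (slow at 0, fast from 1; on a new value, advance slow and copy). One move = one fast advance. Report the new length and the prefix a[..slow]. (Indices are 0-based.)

slow=0 fast=1: a[fast]=1=a[slow] dup, fast++
slow=0 fast=2: a[fast]=2≠a[slow]=1 write a[1]=2, slow++,fast++
slow=1 fast=3: a[fast]=3≠a[slow]=2 write a[2]=3, slow++,fast++
slow=2 fast=4: a[fast]=4≠a[slow]=3 write a[3]=4, slow++,fast++
slow=3 fast=5: a[fast]=5≠a[slow]=4 write a[4]=5, slow++,fast++
slow=4 fast=6: a[fast]=6≠a[slow]=5 write a[5]=6, slow++,fast++
slow=5 fast=7: a[fast]=7≠a[slow]=6 write a[6]=7, slow++,fast++
slow=6 fast=8: a[fast]=9≠a[slow]=7 write a[7]=9, slow++,fast++
slow=7 fast=9: a[fast]=9=a[slow] dup, fast++
slow=7 fast=10: a[fast]=11≠a[slow]=9 write a[8]=11, slow++,fast++
slow=8 fast=11: a[fast]=13≠a[slow]=11 write a[9]=13, slow++,fast++
slow=9 fast=12: a[fast]=13=a[slow] dup, fast++
slow=9 fast=13: a[fast]=14≠a[slow]=13 write a[10]=14, slow++,fast++
slow=10 fast=14: a[fast]=14=a[slow] dup, fast++
slow=10 fast=15: a[fast]=14=a[slow] dup, fast++

length 11; prefix = [1, 2, 3, 4, 5, 6, 7, 9, 11, 13, 14]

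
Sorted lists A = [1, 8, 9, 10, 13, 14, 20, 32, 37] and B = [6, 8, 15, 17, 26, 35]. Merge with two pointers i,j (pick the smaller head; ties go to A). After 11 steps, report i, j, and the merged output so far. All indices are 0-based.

i=0 j=0: A[i]=1<=B[j]=6 take 1, i++
i=1 j=0: A[i]=8>B[j]=6 take 6, j++
i=1 j=1: A[i]=8<=B[j]=8 take 8, i++
i=2 j=1: A[i]=9>B[j]=8 take 8, j++
i=2 j=2: A[i]=9<=B[j]=15 take 9, i++
i=3 j=2: A[i]=10<=B[j]=15 take 10, i++
i=4 j=2: A[i]=13<=B[j]=15 take 13, i++
i=5 j=2: A[i]=14<=B[j]=15 take 14, i++
i=6 j=2: A[i]=20>B[j]=15 take 15, j++
i=6 j=3: A[i]=20>B[j]=17 take 17, j++
i=6 j=4: A[i]=20<=B[j]=26 take 20, i++

i=7, j=4, merged so far=[1, 6, 8, 8, 9, 10, 13, 14, 15, 17, 20]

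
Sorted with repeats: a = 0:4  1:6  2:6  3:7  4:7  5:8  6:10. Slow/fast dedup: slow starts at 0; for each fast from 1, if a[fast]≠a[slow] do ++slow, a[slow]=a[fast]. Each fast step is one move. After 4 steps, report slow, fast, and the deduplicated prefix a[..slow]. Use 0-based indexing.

(s=0,f=1) a[fast]=6≠a[slow]=4 write a[1]=6 → slow++,fast++
(s=1,f=2) a[fast]=6=a[slow] dup → fast++
(s=1,f=3) a[fast]=7≠a[slow]=6 write a[2]=7 → slow++,fast++
(s=2,f=4) a[fast]=7=a[slow] dup → fast++

slow=2, fast=5, prefix=[4, 6, 7]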